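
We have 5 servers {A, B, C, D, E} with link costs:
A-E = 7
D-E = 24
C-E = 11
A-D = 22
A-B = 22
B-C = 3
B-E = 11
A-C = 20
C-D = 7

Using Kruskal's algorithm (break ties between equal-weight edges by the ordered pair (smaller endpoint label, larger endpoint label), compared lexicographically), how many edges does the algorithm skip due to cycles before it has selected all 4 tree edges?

0

Kruskal's algorithm — process edges by increasing weight (ties by edge label):
B-C (3): add — endpoints in different components.
A-E (7): add — endpoints in different components.
C-D (7): add — endpoints in different components.
B-E (11): add — endpoints in different components.
Edges rejected before the tree was complete: 0.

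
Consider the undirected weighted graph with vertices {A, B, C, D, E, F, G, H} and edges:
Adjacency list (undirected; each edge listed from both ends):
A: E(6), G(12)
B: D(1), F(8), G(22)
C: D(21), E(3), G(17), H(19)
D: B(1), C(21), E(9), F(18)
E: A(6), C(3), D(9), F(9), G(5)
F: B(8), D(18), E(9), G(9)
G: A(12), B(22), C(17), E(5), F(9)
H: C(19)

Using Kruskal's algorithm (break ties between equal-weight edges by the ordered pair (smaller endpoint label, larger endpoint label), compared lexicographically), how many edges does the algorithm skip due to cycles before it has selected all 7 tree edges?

Kruskal: consider edges lightest-first.
B–D (1): add — endpoints in different components.
C–E (3): add — endpoints in different components.
E–G (5): add — endpoints in different components.
A–E (6): add — endpoints in different components.
B–F (8): add — endpoints in different components.
D–E (9): add — endpoints in different components.
E–F (9): skip — E and F already connected.
F–G (9): skip — F and G already connected.
A–G (12): skip — A and G already connected.
C–G (17): skip — C and G already connected.
D–F (18): skip — D and F already connected.
C–H (19): add — endpoints in different components.
Edges rejected before the tree was complete: 5.

5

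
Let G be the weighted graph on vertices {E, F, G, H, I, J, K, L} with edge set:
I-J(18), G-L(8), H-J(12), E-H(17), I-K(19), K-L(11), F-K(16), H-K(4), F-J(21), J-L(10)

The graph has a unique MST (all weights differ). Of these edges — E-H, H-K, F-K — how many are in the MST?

3

Kruskal: consider edges lightest-first.
H-K (4): add — endpoints in different components.
G-L (8): add — endpoints in different components.
J-L (10): add — endpoints in different components.
K-L (11): add — endpoints in different components.
H-J (12): skip — H and J already connected.
F-K (16): add — endpoints in different components.
E-H (17): add — endpoints in different components.
I-J (18): add — endpoints in different components.
MST edge set: {H-K, G-L, J-L, K-L, F-K, E-H, I-J}.
Of the listed edges, {E-H, H-K, F-K} are in the MST → 3.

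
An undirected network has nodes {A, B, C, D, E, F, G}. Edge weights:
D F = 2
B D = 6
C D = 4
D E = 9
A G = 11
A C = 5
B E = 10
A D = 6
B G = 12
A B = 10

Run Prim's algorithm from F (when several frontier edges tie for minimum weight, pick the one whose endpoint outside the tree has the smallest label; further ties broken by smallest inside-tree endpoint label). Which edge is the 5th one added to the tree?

Prim's algorithm from F:
Step 1: frontier [D F 2] → take D F (2); add D.
Step 2: frontier [C D 4, A D 6, B D 6, D E 9] → take C D (4); add C.
Step 3: frontier [A C 5, A D 6, B D 6, D E 9] → take A C (5); add A.
Step 4: frontier [A B 10, A G 11, B D 6, D E 9] → take B D (6); add B.
Step 5: frontier [A G 11, B E 10, B G 12, D E 9] → take D E (9); add E.
Step 6: frontier [A G 11, B G 12] → take A G (11); add G.
The 5th edge added is D E.

D-E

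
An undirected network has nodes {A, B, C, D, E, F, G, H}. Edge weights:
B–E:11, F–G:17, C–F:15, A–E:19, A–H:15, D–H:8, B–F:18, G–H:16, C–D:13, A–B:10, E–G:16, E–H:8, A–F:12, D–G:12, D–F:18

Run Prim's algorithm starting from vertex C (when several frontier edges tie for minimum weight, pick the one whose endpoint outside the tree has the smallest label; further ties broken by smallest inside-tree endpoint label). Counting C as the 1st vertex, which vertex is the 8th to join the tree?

G

Prim's algorithm from C:
Step 1: cheapest edge leaving the tree is C–D (13); add D.
Step 2: cheapest edge leaving the tree is D–H (8); add H.
Step 3: cheapest edge leaving the tree is E–H (8); add E.
Step 4: cheapest edge leaving the tree is B–E (11); add B.
Step 5: cheapest edge leaving the tree is A–B (10); add A.
Step 6: cheapest edge leaving the tree is A–F (12); add F.
Step 7: cheapest edge leaving the tree is D–G (12); add G.
Vertex order: C, D, H, E, B, A, F, G. The 8th vertex is G.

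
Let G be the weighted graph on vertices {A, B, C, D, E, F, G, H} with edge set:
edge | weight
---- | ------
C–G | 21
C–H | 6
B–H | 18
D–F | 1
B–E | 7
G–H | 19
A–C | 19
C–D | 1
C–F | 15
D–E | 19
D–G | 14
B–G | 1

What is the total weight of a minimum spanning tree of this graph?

Grow the tree from F using Prim:
Step 1: frontier [D–F 1, C–F 15] → take D–F (1); add D.
Step 2: frontier [C–D 1, D–G 14, D–E 19, C–F 15] → take C–D (1); add C.
Step 3: frontier [C–H 6, A–C 19, C–G 21, D–G 14, D–E 19] → take C–H (6); add H.
Step 4: frontier [A–C 19, C–G 21, D–G 14, D–E 19, B–H 18, G–H 19] → take D–G (14); add G.
Step 5: frontier [A–C 19, D–E 19, B–G 1, B–H 18] → take B–G (1); add B.
Step 6: frontier [B–E 7, A–C 19, D–E 19] → take B–E (7); add E.
Step 7: frontier [A–C 19] → take A–C (19); add A.
MST edges: D–F, C–D, C–H, D–G, B–G, B–E, A–C; total weight 1+1+6+14+1+7+19 = 49.

49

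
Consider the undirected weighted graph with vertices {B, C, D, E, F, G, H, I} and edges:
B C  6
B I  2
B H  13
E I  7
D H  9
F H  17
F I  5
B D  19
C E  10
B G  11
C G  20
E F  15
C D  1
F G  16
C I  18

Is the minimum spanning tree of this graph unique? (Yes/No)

Kruskal's algorithm — process edges by increasing weight (ties by edge label):
C D (1): add — endpoints in different components.
B I (2): add — endpoints in different components.
F I (5): add — endpoints in different components.
B C (6): add — endpoints in different components.
E I (7): add — endpoints in different components.
D H (9): add — endpoints in different components.
C E (10): skip — C and E already connected.
B G (11): add — endpoints in different components.
Every non-tree edge has weight strictly greater than the heaviest edge on the tree path between its endpoints, so the MST is unique.

Yes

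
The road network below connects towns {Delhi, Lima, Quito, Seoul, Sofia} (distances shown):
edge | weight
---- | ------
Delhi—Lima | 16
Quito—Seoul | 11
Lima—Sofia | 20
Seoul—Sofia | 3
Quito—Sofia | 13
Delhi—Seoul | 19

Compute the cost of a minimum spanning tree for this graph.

49

Prim, starting at Quito.
Step 1: frontier [Quito—Seoul 11, Quito—Sofia 13] → take Quito—Seoul (11); add Seoul.
Step 2: frontier [Quito—Sofia 13, Seoul—Sofia 3, Delhi—Seoul 19] → take Seoul—Sofia (3); add Sofia.
Step 3: frontier [Delhi—Seoul 19, Lima—Sofia 20] → take Delhi—Seoul (19); add Delhi.
Step 4: frontier [Delhi—Lima 16, Lima—Sofia 20] → take Delhi—Lima (16); add Lima.
MST edges: Quito—Seoul, Seoul—Sofia, Delhi—Seoul, Delhi—Lima; total weight 11+3+19+16 = 49.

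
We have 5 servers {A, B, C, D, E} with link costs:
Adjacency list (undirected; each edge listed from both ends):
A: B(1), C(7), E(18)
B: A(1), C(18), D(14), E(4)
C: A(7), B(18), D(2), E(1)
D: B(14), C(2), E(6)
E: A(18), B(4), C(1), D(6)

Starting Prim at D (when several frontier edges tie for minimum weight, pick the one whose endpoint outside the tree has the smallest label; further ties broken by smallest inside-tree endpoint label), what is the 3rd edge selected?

Prim, starting at D.
Step 1: frontier [C D 2, D E 6, B D 14] → take C D (2); add C.
Step 2: frontier [C E 1, A C 7, B C 18, D E 6, B D 14] → take C E (1); add E.
Step 3: frontier [A C 7, B C 18, B D 14, B E 4, A E 18] → take B E (4); add B.
Step 4: frontier [A B 1, A C 7, A E 18] → take A B (1); add A.
The 3rd edge added is B E.

B-E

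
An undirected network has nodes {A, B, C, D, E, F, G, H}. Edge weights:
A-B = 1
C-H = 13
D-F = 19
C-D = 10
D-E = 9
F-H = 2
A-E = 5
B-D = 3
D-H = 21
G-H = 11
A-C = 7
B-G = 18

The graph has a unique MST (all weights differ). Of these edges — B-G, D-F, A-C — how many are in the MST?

1

Kruskal: consider edges lightest-first.
A-B (1): add — endpoints in different components.
F-H (2): add — endpoints in different components.
B-D (3): add — endpoints in different components.
A-E (5): add — endpoints in different components.
A-C (7): add — endpoints in different components.
D-E (9): skip — D and E already connected.
C-D (10): skip — C and D already connected.
G-H (11): add — endpoints in different components.
C-H (13): add — endpoints in different components.
MST edge set: {A-B, F-H, B-D, A-E, A-C, G-H, C-H}.
Of the listed edges, {A-C} are in the MST → 1.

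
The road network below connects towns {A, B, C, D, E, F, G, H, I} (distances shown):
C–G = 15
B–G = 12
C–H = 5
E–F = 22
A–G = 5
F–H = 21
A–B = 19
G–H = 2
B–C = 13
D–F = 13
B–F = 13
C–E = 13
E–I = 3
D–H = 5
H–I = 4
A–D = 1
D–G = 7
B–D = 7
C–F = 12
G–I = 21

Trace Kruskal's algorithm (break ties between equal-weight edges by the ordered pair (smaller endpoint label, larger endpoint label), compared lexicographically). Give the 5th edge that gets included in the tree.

Kruskal's algorithm — process edges by increasing weight (ties by edge label):
A–D (1): add — endpoints in different components.
G–H (2): add — endpoints in different components.
E–I (3): add — endpoints in different components.
H–I (4): add — endpoints in different components.
A–G (5): add — endpoints in different components.
C–H (5): add — endpoints in different components.
D–H (5): skip — D and H already connected.
B–D (7): add — endpoints in different components.
D–G (7): skip — D and G already connected.
B–G (12): skip — B and G already connected.
C–F (12): add — endpoints in different components.
The 5th edge added is A–G.

A-G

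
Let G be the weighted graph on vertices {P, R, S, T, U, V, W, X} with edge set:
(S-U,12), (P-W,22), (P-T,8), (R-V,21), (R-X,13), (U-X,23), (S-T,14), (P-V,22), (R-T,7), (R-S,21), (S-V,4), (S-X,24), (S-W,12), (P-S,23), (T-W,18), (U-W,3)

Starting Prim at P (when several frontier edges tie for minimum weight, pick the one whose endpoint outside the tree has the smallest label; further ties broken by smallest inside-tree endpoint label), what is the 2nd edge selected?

Prim, starting at P.
Step 1: cheapest edge leaving the tree is P-T (8); add T.
Step 2: cheapest edge leaving the tree is R-T (7); add R.
Step 3: cheapest edge leaving the tree is R-X (13); add X.
Step 4: cheapest edge leaving the tree is S-T (14); add S.
Step 5: cheapest edge leaving the tree is S-V (4); add V.
Step 6: cheapest edge leaving the tree is S-U (12); add U.
Step 7: cheapest edge leaving the tree is U-W (3); add W.
The 2nd edge added is R-T.

R-T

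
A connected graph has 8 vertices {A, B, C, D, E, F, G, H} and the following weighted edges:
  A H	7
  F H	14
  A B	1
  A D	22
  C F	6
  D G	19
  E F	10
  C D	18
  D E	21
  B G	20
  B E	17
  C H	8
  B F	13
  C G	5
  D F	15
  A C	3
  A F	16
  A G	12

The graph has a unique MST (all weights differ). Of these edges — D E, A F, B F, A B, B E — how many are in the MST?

Sort edges by weight, then run Kruskal:
A B (1): add — endpoints in different components.
A C (3): add — endpoints in different components.
C G (5): add — endpoints in different components.
C F (6): add — endpoints in different components.
A H (7): add — endpoints in different components.
C H (8): skip — C and H already connected.
E F (10): add — endpoints in different components.
A G (12): skip — A and G already connected.
B F (13): skip — B and F already connected.
F H (14): skip — F and H already connected.
D F (15): add — endpoints in different components.
MST edge set: {A B, A C, C G, C F, A H, E F, D F}.
Of the listed edges, {A B} are in the MST → 1.

1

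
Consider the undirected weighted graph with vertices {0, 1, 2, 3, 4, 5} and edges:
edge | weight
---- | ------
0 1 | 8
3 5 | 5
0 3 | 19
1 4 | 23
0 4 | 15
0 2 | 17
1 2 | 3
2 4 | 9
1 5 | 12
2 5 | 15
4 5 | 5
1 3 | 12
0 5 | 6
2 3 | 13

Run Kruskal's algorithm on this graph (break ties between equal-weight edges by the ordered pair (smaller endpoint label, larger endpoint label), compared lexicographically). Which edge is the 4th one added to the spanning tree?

Sort edges by weight, then run Kruskal:
1 2 (3): add. Components now {0} {1,2} {3} {4} {5}
3 5 (5): add. Components now {0} {1,2} {3,5} {4}
4 5 (5): add. Components now {0} {1,2} {3,4,5}
0 5 (6): add. Components now {0,3,4,5} {1,2}
0 1 (8): add. Components now {0,1,2,3,4,5}
The 4th edge added is 0 5.

0-5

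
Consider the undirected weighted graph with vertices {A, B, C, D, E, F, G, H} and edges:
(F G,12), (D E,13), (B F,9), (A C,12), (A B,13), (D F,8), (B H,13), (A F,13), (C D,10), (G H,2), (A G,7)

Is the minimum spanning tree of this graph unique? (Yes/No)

No

Kruskal: consider edges lightest-first.
G H (2): add — endpoints in different components.
A G (7): add — endpoints in different components.
D F (8): add — endpoints in different components.
B F (9): add — endpoints in different components.
C D (10): add — endpoints in different components.
A C (12): add — endpoints in different components.
F G (12): skip — F and G already connected.
A B (13): skip — A and B already connected.
A F (13): skip — A and F already connected.
B H (13): skip — B and H already connected.
D E (13): add — endpoints in different components.
Non-tree edge F G has weight 12, equal to the heaviest edge on its tree cycle — swapping gives another MST of the same weight. Not unique.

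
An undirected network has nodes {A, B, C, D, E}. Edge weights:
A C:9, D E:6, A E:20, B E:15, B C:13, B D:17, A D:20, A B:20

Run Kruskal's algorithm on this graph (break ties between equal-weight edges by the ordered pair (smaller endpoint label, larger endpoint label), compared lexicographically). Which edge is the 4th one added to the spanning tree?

Kruskal: consider edges lightest-first.
D E (6): add. Components now {A} {B} {C} {D,E}
A C (9): add. Components now {A,C} {B} {D,E}
B C (13): add. Components now {A,B,C} {D,E}
B E (15): add. Components now {A,B,C,D,E}
The 4th edge added is B E.

B-E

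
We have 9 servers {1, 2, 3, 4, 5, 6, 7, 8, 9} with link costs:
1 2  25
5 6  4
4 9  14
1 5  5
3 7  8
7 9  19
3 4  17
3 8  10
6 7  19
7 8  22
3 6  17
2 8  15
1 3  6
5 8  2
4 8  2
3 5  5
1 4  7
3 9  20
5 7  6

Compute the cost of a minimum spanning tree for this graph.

53

Grow the tree from 8 using Prim:
Step 1: cheapest edge leaving the tree is 4 8 (2); add 4.
Step 2: cheapest edge leaving the tree is 5 8 (2); add 5.
Step 3: cheapest edge leaving the tree is 5 6 (4); add 6.
Step 4: cheapest edge leaving the tree is 1 5 (5); add 1.
Step 5: cheapest edge leaving the tree is 3 5 (5); add 3.
Step 6: cheapest edge leaving the tree is 5 7 (6); add 7.
Step 7: cheapest edge leaving the tree is 4 9 (14); add 9.
Step 8: cheapest edge leaving the tree is 2 8 (15); add 2.
MST edges: 4 8, 5 8, 5 6, 1 5, 3 5, 5 7, 4 9, 2 8; total weight 2+2+4+5+5+6+14+15 = 53.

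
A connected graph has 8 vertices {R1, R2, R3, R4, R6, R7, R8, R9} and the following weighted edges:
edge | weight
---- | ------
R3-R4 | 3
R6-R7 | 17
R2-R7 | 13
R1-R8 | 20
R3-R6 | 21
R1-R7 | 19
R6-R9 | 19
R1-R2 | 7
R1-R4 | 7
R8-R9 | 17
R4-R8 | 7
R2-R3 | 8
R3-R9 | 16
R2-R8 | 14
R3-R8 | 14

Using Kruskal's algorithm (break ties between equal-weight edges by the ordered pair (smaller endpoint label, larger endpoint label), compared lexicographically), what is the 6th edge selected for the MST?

Kruskal's algorithm — process edges by increasing weight (ties by edge label):
R3-R4 (3): add — endpoints in different components.
R1-R2 (7): add — endpoints in different components.
R1-R4 (7): add — endpoints in different components.
R4-R8 (7): add — endpoints in different components.
R2-R3 (8): skip — R2 and R3 already connected.
R2-R7 (13): add — endpoints in different components.
R2-R8 (14): skip — R2 and R8 already connected.
R3-R8 (14): skip — R3 and R8 already connected.
R3-R9 (16): add — endpoints in different components.
R6-R7 (17): add — endpoints in different components.
The 6th edge added is R3-R9.

R3-R9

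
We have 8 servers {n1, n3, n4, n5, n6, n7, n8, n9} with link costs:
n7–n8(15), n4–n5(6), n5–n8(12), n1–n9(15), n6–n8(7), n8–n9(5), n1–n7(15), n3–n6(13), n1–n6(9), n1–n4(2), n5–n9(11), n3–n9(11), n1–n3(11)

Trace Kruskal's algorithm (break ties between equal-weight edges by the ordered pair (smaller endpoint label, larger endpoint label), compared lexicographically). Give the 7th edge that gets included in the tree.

n1-n7

Kruskal's algorithm — process edges by increasing weight (ties by edge label):
n1–n4 (2): add — endpoints in different components.
n8–n9 (5): add — endpoints in different components.
n4–n5 (6): add — endpoints in different components.
n6–n8 (7): add — endpoints in different components.
n1–n6 (9): add — endpoints in different components.
n1–n3 (11): add — endpoints in different components.
n3–n9 (11): skip — n9 and n3 already connected.
n5–n9 (11): skip — n5 and n9 already connected.
n5–n8 (12): skip — n5 and n8 already connected.
n3–n6 (13): skip — n6 and n3 already connected.
n1–n7 (15): add — endpoints in different components.
The 7th edge added is n1–n7.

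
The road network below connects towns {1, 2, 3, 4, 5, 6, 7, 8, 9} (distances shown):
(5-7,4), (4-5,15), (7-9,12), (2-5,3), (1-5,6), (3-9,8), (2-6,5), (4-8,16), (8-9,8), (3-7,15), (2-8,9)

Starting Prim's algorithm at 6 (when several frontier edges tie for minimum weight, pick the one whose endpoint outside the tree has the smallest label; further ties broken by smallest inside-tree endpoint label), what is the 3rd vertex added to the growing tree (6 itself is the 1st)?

5

Prim's algorithm from 6:
Step 1: frontier [2-6 5] → take 2-6 (5); add 2.
Step 2: frontier [2-5 3, 2-8 9] → take 2-5 (3); add 5.
Step 3: frontier [2-8 9, 5-7 4, 1-5 6, 4-5 15] → take 5-7 (4); add 7.
Step 4: frontier [2-8 9, 1-5 6, 4-5 15, 7-9 12, 3-7 15] → take 1-5 (6); add 1.
Step 5: frontier [2-8 9, 4-5 15, 7-9 12, 3-7 15] → take 2-8 (9); add 8.
Step 6: frontier [4-5 15, 7-9 12, 3-7 15, 8-9 8, 4-8 16] → take 8-9 (8); add 9.
Step 7: frontier [4-5 15, 3-7 15, 4-8 16, 3-9 8] → take 3-9 (8); add 3.
Step 8: frontier [4-5 15, 4-8 16] → take 4-5 (15); add 4.
Vertex order: 6, 2, 5, 7, 1, 8, 9, 3, 4. The 3rd vertex is 5.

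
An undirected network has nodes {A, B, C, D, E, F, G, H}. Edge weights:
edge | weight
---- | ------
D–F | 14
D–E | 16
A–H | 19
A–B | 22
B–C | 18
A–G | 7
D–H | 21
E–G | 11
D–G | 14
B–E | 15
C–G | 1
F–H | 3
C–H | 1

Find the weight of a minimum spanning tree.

52

Sort edges by weight, then run Kruskal:
C–G (1): add — endpoints in different components.
C–H (1): add — endpoints in different components.
F–H (3): add — endpoints in different components.
A–G (7): add — endpoints in different components.
E–G (11): add — endpoints in different components.
D–F (14): add — endpoints in different components.
D–G (14): skip — D and G already connected.
B–E (15): add — endpoints in different components.
MST edges: C–G, C–H, F–H, A–G, E–G, D–F, B–E; total weight 1+1+3+7+11+14+15 = 52.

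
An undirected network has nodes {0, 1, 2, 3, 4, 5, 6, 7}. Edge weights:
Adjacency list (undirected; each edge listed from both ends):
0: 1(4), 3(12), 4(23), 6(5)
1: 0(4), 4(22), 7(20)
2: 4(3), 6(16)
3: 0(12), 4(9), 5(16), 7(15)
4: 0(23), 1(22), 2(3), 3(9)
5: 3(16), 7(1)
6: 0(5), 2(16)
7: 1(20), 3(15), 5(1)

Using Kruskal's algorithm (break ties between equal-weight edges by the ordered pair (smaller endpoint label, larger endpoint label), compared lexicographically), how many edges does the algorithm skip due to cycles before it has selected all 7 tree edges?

Kruskal's algorithm — process edges by increasing weight (ties by edge label):
5—7 (1): add — endpoints in different components.
2—4 (3): add — endpoints in different components.
0—1 (4): add — endpoints in different components.
0—6 (5): add — endpoints in different components.
3—4 (9): add — endpoints in different components.
0—3 (12): add — endpoints in different components.
3—7 (15): add — endpoints in different components.
Edges rejected before the tree was complete: 0.

0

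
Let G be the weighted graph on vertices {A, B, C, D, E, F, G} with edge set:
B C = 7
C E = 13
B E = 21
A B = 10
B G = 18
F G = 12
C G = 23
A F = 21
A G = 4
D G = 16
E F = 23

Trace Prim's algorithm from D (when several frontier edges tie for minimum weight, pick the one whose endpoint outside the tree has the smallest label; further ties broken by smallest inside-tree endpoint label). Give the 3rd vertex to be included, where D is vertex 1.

A

Prim's algorithm from D:
Step 1: frontier [D G 16] → take D G (16); add G.
Step 2: frontier [A G 4, F G 12, B G 18, C G 23] → take A G (4); add A.
Step 3: frontier [A B 10, A F 21, F G 12, B G 18, C G 23] → take A B (10); add B.
Step 4: frontier [A F 21, B C 7, B E 21, F G 12, C G 23] → take B C (7); add C.
Step 5: frontier [A F 21, B E 21, C E 13, F G 12] → take F G (12); add F.
Step 6: frontier [B E 21, C E 13, E F 23] → take C E (13); add E.
Vertex order: D, G, A, B, C, F, E. The 3rd vertex is A.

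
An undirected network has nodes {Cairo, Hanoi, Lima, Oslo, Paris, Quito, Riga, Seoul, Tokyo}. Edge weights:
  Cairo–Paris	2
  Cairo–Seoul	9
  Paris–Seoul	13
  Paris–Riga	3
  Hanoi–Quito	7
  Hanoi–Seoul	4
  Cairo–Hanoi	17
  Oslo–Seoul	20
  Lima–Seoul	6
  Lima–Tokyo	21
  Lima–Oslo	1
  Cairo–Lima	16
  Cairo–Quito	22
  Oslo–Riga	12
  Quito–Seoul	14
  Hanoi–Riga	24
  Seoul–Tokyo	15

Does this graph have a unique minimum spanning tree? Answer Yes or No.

Kruskal's algorithm — process edges by increasing weight (ties by edge label):
Lima–Oslo (1): add — endpoints in different components.
Cairo–Paris (2): add — endpoints in different components.
Paris–Riga (3): add — endpoints in different components.
Hanoi–Seoul (4): add — endpoints in different components.
Lima–Seoul (6): add — endpoints in different components.
Hanoi–Quito (7): add — endpoints in different components.
Cairo–Seoul (9): add — endpoints in different components.
Oslo–Riga (12): skip — Oslo and Riga already connected.
Paris–Seoul (13): skip — Seoul and Paris already connected.
Quito–Seoul (14): skip — Quito and Seoul already connected.
Seoul–Tokyo (15): add — endpoints in different components.
Every non-tree edge has weight strictly greater than the heaviest edge on the tree path between its endpoints, so the MST is unique.

Yes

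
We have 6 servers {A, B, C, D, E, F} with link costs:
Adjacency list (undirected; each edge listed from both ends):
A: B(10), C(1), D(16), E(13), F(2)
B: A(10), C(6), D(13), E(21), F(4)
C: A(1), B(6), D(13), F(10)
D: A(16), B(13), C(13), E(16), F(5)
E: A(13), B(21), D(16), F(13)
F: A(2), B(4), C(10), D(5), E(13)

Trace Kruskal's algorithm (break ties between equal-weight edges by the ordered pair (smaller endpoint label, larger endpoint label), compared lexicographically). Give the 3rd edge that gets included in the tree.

Sort edges by weight, then run Kruskal:
A-C (1): add. Components now {A,C} {B} {D} {E} {F}
A-F (2): add. Components now {A,C,F} {B} {D} {E}
B-F (4): add. Components now {A,B,C,F} {D} {E}
D-F (5): add. Components now {A,B,C,D,F} {E}
B-C (6): skip — B and C already connected.
A-B (10): skip — A and B already connected.
C-F (10): skip — C and F already connected.
A-E (13): add. Components now {A,B,C,D,E,F}
The 3rd edge added is B-F.

B-F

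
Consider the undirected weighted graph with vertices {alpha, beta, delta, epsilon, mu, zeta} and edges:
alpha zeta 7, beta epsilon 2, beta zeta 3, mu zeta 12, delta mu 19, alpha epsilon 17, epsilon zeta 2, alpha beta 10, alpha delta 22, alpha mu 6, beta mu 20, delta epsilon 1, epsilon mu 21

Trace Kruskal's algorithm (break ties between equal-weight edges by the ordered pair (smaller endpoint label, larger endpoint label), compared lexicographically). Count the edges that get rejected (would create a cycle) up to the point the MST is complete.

1

Sort edges by weight, then run Kruskal:
delta epsilon (1): add — endpoints in different components.
beta epsilon (2): add — endpoints in different components.
epsilon zeta (2): add — endpoints in different components.
beta zeta (3): skip — zeta and beta already connected.
alpha mu (6): add — endpoints in different components.
alpha zeta (7): add — endpoints in different components.
Edges rejected before the tree was complete: 1.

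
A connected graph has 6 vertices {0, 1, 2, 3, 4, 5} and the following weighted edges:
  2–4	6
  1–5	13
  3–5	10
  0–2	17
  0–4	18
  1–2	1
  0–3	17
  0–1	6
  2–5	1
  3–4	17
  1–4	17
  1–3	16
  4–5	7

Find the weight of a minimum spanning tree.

Kruskal's algorithm — process edges by increasing weight (ties by edge label):
1–2 (1): add — endpoints in different components.
2–5 (1): add — endpoints in different components.
0–1 (6): add — endpoints in different components.
2–4 (6): add — endpoints in different components.
4–5 (7): skip — 4 and 5 already connected.
3–5 (10): add — endpoints in different components.
MST edges: 1–2, 2–5, 0–1, 2–4, 3–5; total weight 1+1+6+6+10 = 24.

24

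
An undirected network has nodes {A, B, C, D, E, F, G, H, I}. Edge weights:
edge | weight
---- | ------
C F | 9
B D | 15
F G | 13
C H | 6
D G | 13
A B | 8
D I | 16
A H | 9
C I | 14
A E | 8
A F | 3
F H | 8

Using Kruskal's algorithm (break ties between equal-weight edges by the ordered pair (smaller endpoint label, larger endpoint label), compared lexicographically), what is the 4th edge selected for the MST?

A-E

Kruskal: consider edges lightest-first.
A F (3): add — endpoints in different components.
C H (6): add — endpoints in different components.
A B (8): add — endpoints in different components.
A E (8): add — endpoints in different components.
F H (8): add — endpoints in different components.
A H (9): skip — A and H already connected.
C F (9): skip — C and F already connected.
D G (13): add — endpoints in different components.
F G (13): add — endpoints in different components.
C I (14): add — endpoints in different components.
The 4th edge added is A E.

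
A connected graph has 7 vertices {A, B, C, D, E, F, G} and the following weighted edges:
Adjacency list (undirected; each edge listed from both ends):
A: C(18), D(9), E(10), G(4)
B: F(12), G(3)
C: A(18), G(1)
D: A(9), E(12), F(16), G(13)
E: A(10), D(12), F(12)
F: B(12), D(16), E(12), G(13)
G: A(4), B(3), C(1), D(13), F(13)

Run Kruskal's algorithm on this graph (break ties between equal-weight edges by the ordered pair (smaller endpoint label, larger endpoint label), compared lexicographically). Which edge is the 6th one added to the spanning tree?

Kruskal's algorithm — process edges by increasing weight (ties by edge label):
C G (1): add. Components now {A} {B} {C,G} {D} {E} {F}
B G (3): add. Components now {A} {B,C,G} {D} {E} {F}
A G (4): add. Components now {A,B,C,G} {D} {E} {F}
A D (9): add. Components now {A,B,C,D,G} {E} {F}
A E (10): add. Components now {A,B,C,D,E,G} {F}
B F (12): add. Components now {A,B,C,D,E,F,G}
The 6th edge added is B F.

B-F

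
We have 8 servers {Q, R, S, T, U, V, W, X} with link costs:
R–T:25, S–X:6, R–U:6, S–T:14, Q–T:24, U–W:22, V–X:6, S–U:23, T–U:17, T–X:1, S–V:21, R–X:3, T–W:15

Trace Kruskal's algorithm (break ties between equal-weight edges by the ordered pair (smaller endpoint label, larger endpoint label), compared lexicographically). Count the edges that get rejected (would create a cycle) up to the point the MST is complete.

5

Sort edges by weight, then run Kruskal:
T–X (1): add — endpoints in different components.
R–X (3): add — endpoints in different components.
R–U (6): add — endpoints in different components.
S–X (6): add — endpoints in different components.
V–X (6): add — endpoints in different components.
S–T (14): skip — T and S already connected.
T–W (15): add — endpoints in different components.
T–U (17): skip — T and U already connected.
S–V (21): skip — V and S already connected.
U–W (22): skip — W and U already connected.
S–U (23): skip — S and U already connected.
Q–T (24): add — endpoints in different components.
Edges rejected before the tree was complete: 5.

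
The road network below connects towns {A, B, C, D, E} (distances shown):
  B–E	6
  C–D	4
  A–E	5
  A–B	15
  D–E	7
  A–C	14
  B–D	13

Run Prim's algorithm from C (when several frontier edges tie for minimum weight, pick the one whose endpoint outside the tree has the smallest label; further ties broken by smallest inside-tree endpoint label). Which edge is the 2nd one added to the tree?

Prim, starting at C.
Step 1: cheapest edge leaving the tree is C–D (4); add D.
Step 2: cheapest edge leaving the tree is D–E (7); add E.
Step 3: cheapest edge leaving the tree is A–E (5); add A.
Step 4: cheapest edge leaving the tree is B–E (6); add B.
The 2nd edge added is D–E.

D-E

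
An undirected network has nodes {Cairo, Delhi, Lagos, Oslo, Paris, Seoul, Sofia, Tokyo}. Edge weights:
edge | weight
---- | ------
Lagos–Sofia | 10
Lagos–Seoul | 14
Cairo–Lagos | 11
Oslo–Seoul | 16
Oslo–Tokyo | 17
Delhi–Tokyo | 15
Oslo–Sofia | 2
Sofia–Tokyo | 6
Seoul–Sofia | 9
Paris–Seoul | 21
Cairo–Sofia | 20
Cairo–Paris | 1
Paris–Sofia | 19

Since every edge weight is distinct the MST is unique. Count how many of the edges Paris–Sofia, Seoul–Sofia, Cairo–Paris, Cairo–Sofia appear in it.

Sort edges by weight, then run Kruskal:
Cairo–Paris (1): add — endpoints in different components.
Oslo–Sofia (2): add — endpoints in different components.
Sofia–Tokyo (6): add — endpoints in different components.
Seoul–Sofia (9): add — endpoints in different components.
Lagos–Sofia (10): add — endpoints in different components.
Cairo–Lagos (11): add — endpoints in different components.
Lagos–Seoul (14): skip — Seoul and Lagos already connected.
Delhi–Tokyo (15): add — endpoints in different components.
MST edge set: {Cairo–Paris, Oslo–Sofia, Sofia–Tokyo, Seoul–Sofia, Lagos–Sofia, Cairo–Lagos, Delhi–Tokyo}.
Of the listed edges, {Seoul–Sofia, Cairo–Paris} are in the MST → 2.

2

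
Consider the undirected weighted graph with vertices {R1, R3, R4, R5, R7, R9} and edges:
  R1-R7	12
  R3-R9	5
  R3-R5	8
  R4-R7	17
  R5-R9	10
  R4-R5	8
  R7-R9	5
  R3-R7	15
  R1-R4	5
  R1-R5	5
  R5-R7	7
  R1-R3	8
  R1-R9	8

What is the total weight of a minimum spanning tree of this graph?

Prim, starting at R3.
Step 1: frontier [R3-R9 5, R1-R3 8, R3-R5 8, R3-R7 15] → take R3-R9 (5); add R9.
Step 2: frontier [R1-R3 8, R3-R5 8, R3-R7 15, R7-R9 5, R1-R9 8, R5-R9 10] → take R7-R9 (5); add R7.
Step 3: frontier [R1-R3 8, R3-R5 8, R5-R7 7, R1-R7 12, R4-R7 17, R1-R9 8, R5-R9 10] → take R5-R7 (7); add R5.
Step 4: frontier [R1-R3 8, R1-R5 5, R4-R5 8, R1-R7 12, R4-R7 17, R1-R9 8] → take R1-R5 (5); add R1.
Step 5: frontier [R1-R4 5, R4-R5 8, R4-R7 17] → take R1-R4 (5); add R4.
MST edges: R3-R9, R7-R9, R5-R7, R1-R5, R1-R4; total weight 5+5+7+5+5 = 27.

27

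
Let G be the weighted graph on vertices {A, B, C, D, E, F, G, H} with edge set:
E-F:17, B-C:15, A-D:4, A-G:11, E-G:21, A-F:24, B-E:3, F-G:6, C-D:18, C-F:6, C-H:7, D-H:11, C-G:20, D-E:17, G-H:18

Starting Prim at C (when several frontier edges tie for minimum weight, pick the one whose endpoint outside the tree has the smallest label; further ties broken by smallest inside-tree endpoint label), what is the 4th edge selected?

A-G

Prim's algorithm from C:
Step 1: cheapest edge leaving the tree is C-F (6); add F.
Step 2: cheapest edge leaving the tree is F-G (6); add G.
Step 3: cheapest edge leaving the tree is C-H (7); add H.
Step 4: cheapest edge leaving the tree is A-G (11); add A.
Step 5: cheapest edge leaving the tree is A-D (4); add D.
Step 6: cheapest edge leaving the tree is B-C (15); add B.
Step 7: cheapest edge leaving the tree is B-E (3); add E.
The 4th edge added is A-G.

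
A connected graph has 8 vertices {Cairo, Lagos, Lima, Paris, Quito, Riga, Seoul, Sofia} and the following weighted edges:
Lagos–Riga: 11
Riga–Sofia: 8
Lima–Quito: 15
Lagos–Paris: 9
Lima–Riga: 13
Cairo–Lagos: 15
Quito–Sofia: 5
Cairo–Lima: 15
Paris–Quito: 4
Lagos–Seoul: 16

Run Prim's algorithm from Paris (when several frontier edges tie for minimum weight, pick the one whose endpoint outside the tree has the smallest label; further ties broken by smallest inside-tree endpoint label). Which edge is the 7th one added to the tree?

Lagos-Seoul

Prim's algorithm from Paris:
Step 1: frontier [Paris–Quito 4, Lagos–Paris 9] → take Paris–Quito (4); add Quito.
Step 2: frontier [Lagos–Paris 9, Quito–Sofia 5, Lima–Quito 15] → take Quito–Sofia (5); add Sofia.
Step 3: frontier [Lagos–Paris 9, Lima–Quito 15, Riga–Sofia 8] → take Riga–Sofia (8); add Riga.
Step 4: frontier [Lagos–Paris 9, Lima–Quito 15, Lagos–Riga 11, Lima–Riga 13] → take Lagos–Paris (9); add Lagos.
Step 5: frontier [Cairo–Lagos 15, Lagos–Seoul 16, Lima–Quito 15, Lima–Riga 13] → take Lima–Riga (13); add Lima.
Step 6: frontier [Cairo–Lagos 15, Lagos–Seoul 16, Cairo–Lima 15] → take Cairo–Lagos (15); add Cairo.
Step 7: frontier [Lagos–Seoul 16] → take Lagos–Seoul (16); add Seoul.
The 7th edge added is Lagos–Seoul.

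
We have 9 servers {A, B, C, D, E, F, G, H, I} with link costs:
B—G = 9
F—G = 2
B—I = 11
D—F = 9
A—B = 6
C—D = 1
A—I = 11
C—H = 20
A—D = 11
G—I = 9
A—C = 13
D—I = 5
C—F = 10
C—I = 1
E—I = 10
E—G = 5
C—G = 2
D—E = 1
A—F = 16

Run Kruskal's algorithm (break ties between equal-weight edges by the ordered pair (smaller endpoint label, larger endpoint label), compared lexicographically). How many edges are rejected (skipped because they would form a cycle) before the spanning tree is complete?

Kruskal: consider edges lightest-first.
C—D (1): add — endpoints in different components.
C—I (1): add — endpoints in different components.
D—E (1): add — endpoints in different components.
C—G (2): add — endpoints in different components.
F—G (2): add — endpoints in different components.
D—I (5): skip — D and I already connected.
E—G (5): skip — E and G already connected.
A—B (6): add — endpoints in different components.
B—G (9): add — endpoints in different components.
D—F (9): skip — D and F already connected.
G—I (9): skip — G and I already connected.
C—F (10): skip — C and F already connected.
E—I (10): skip — E and I already connected.
A—D (11): skip — A and D already connected.
A—I (11): skip — A and I already connected.
B—I (11): skip — B and I already connected.
A—C (13): skip — A and C already connected.
A—F (16): skip — A and F already connected.
C—H (20): add — endpoints in different components.
Edges rejected before the tree was complete: 11.

11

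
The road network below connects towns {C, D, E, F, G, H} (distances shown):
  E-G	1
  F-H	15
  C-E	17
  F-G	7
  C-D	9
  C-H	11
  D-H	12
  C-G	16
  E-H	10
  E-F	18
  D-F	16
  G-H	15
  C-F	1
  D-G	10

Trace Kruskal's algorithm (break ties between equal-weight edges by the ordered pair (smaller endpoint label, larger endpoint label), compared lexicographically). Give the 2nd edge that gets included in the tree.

E-G

Sort edges by weight, then run Kruskal:
C-F (1): add. Components now {C,F} {D} {E} {G} {H}
E-G (1): add. Components now {C,F} {D} {E,G} {H}
F-G (7): add. Components now {C,E,F,G} {D} {H}
C-D (9): add. Components now {C,D,E,F,G} {H}
D-G (10): skip — D and G already connected.
E-H (10): add. Components now {C,D,E,F,G,H}
The 2nd edge added is E-G.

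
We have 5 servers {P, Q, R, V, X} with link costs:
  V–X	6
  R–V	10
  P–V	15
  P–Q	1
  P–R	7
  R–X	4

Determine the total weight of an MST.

18

Kruskal's algorithm — process edges by increasing weight (ties by edge label):
P–Q (1): add. Components now {P,Q} {V} {X} {R}
R–X (4): add. Components now {P,Q} {V} {R,X}
V–X (6): add. Components now {P,Q} {R,V,X}
P–R (7): add. Components now {P,Q,R,V,X}
MST edges: P–Q, R–X, V–X, P–R; total weight 1+4+6+7 = 18.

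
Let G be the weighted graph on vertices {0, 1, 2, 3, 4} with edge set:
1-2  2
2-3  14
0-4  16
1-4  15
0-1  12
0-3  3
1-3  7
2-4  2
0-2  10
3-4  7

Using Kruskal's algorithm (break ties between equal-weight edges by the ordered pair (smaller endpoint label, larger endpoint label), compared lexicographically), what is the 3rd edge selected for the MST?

Kruskal: consider edges lightest-first.
1-2 (2): add. Components now {0} {1,2} {3} {4}
2-4 (2): add. Components now {0} {1,2,4} {3}
0-3 (3): add. Components now {0,3} {1,2,4}
1-3 (7): add. Components now {0,1,2,3,4}
The 3rd edge added is 0-3.

0-3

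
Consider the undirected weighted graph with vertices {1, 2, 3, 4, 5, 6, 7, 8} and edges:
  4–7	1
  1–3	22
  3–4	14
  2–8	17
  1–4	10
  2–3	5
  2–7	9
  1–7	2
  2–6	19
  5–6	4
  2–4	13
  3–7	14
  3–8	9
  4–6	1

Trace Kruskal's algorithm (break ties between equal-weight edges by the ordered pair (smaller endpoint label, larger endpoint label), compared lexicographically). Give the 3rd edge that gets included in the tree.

Kruskal's algorithm — process edges by increasing weight (ties by edge label):
4–6 (1): add — endpoints in different components.
4–7 (1): add — endpoints in different components.
1–7 (2): add — endpoints in different components.
5–6 (4): add — endpoints in different components.
2–3 (5): add — endpoints in different components.
2–7 (9): add — endpoints in different components.
3–8 (9): add — endpoints in different components.
The 3rd edge added is 1–7.

1-7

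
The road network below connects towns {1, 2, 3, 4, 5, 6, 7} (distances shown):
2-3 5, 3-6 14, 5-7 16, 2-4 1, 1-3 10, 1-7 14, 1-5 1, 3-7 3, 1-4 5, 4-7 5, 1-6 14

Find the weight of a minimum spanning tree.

29

Grow the tree from 1 using Prim:
Step 1: cheapest edge leaving the tree is 1-5 (1); add 5.
Step 2: cheapest edge leaving the tree is 1-4 (5); add 4.
Step 3: cheapest edge leaving the tree is 2-4 (1); add 2.
Step 4: cheapest edge leaving the tree is 2-3 (5); add 3.
Step 5: cheapest edge leaving the tree is 3-7 (3); add 7.
Step 6: cheapest edge leaving the tree is 1-6 (14); add 6.
MST edges: 1-5, 1-4, 2-4, 2-3, 3-7, 1-6; total weight 1+5+1+5+3+14 = 29.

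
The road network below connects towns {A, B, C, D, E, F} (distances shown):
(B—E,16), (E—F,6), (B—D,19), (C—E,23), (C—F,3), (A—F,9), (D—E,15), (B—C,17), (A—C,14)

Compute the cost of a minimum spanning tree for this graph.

Prim, starting at D.
Step 1: cheapest edge leaving the tree is D—E (15); add E.
Step 2: cheapest edge leaving the tree is E—F (6); add F.
Step 3: cheapest edge leaving the tree is C—F (3); add C.
Step 4: cheapest edge leaving the tree is A—F (9); add A.
Step 5: cheapest edge leaving the tree is B—E (16); add B.
MST edges: D—E, E—F, C—F, A—F, B—E; total weight 15+6+3+9+16 = 49.

49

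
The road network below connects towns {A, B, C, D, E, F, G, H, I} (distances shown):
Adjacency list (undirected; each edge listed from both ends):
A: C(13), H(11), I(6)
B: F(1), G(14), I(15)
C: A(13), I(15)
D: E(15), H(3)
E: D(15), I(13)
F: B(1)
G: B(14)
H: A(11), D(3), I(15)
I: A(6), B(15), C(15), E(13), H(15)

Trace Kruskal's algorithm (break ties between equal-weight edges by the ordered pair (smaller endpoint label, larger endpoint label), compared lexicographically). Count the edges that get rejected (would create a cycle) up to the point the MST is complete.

Kruskal's algorithm — process edges by increasing weight (ties by edge label):
B-F (1): add — endpoints in different components.
D-H (3): add — endpoints in different components.
A-I (6): add — endpoints in different components.
A-H (11): add — endpoints in different components.
A-C (13): add — endpoints in different components.
E-I (13): add — endpoints in different components.
B-G (14): add — endpoints in different components.
B-I (15): add — endpoints in different components.
Edges rejected before the tree was complete: 0.

0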